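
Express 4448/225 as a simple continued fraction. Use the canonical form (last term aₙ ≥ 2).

4448 = 19×225 + 173
225 = 1×173 + 52
173 = 3×52 + 17
52 = 3×17 + 1
17 = 17×1 + 0  (stop)
So 4448/225 = [19; 1, 3, 3, 17].

[19; 1, 3, 3, 17]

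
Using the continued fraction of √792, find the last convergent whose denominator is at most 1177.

11060/393

√792 = [28; 7, 56, …] (period length 2).
Convergents:
  p_0/q_0 = 28/1
  p_1/q_1 = 197/7
  p_2/q_2 = 11060/393
  p_3/q_3 = 77617/2758
q_2 = 393 ≤ 1177 < 2758 = q_3, so the answer is 11060/393.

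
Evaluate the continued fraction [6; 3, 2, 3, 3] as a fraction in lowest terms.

497/79

Using pₖ = aₖpₖ₋₁ + pₖ₋₂ and qₖ = aₖqₖ₋₁ + qₖ₋₂:
  k=0: a=6, p=6, q=1
  k=1: a=3, p=19, q=3
  k=2: a=2, p=44, q=7
  k=3: a=3, p=151, q=24
  k=4: a=3, p=497, q=79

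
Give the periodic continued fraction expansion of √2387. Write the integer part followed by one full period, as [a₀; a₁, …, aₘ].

a₀ = ⌊√2387⌋ = 48.
With m₀=0, d₀=1 and mₖ₊₁ = dₖaₖ − mₖ, dₖ₊₁ = (n − mₖ₊₁²)/dₖ, aₖ₊₁ = ⌊(a₀+mₖ₊₁)/dₖ₊₁⌋:
  k=1: m=48, d=83, a=1
  k=2: m=35, d=14, a=5
  k=3: m=35, d=83, a=1
  k=4: m=48, d=1, a=96
d=1 and a=2a₀=96 at k=4, so the next step gives (m, d) = (48, 83) again — its k=1 value — and the period has length 4.

[48; 1, 5, 1, 96]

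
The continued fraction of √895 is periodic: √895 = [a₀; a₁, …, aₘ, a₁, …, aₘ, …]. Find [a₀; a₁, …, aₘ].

a₀ = ⌊√895⌋ = 29.
With m₀=0, d₀=1 and mₖ₊₁ = dₖaₖ − mₖ, dₖ₊₁ = (n − mₖ₊₁²)/dₖ, aₖ₊₁ = ⌊(a₀+mₖ₊₁)/dₖ₊₁⌋:
  k=1: m=29, d=54, a=1
  k=2: m=25, d=5, a=10
  k=3: m=25, d=54, a=1
  k=4: m=29, d=1, a=58
d=1 and a=2a₀=58 at k=4, so the next step gives (m, d) = (29, 54) again — its k=1 value — and the period has length 4.

[29; 1, 10, 1, 58]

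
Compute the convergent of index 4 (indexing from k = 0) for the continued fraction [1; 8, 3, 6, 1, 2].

205/183

Using pₖ = aₖpₖ₋₁ + pₖ₋₂, qₖ = aₖqₖ₋₁ + qₖ₋₂ (with p₋₁=1, p₋₂=0, q₋₁=0, q₋₂=1):
  k=0: a=1, p=1, q=1
  k=1: a=8, p=9, q=8
  k=2: a=3, p=28, q=25
  k=3: a=6, p=177, q=158
  k=4: a=1, p=205, q=183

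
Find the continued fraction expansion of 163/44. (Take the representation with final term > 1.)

163 = 3×44 + 31
44 = 1×31 + 13
31 = 2×13 + 5
13 = 2×5 + 3
5 = 1×3 + 2
3 = 1×2 + 1
2 = 2×1 + 0  (stop)
So 163/44 = [3; 1, 2, 2, 1, 1, 2].

[3; 1, 2, 2, 1, 1, 2]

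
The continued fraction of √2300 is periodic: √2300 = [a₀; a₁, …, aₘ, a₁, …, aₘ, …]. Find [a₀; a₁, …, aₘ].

[47; 1, 22, 1, 94]

a₀ = ⌊√2300⌋ = 47.
With m₀=0, d₀=1 and mₖ₊₁ = dₖaₖ − mₖ, dₖ₊₁ = (n − mₖ₊₁²)/dₖ, aₖ₊₁ = ⌊(a₀+mₖ₊₁)/dₖ₊₁⌋:
  k=1: m=47, d=91, a=1
  k=2: m=44, d=4, a=22
  k=3: m=44, d=91, a=1
  k=4: m=47, d=1, a=94
d=1 and a=2a₀=94 at k=4, so the next step gives (m, d) = (47, 91) again — its k=1 value — and the period has length 4.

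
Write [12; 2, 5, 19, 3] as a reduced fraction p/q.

Using pₖ = aₖpₖ₋₁ + pₖ₋₂ and qₖ = aₖqₖ₋₁ + qₖ₋₂:
  k=0: a=12, p=12, q=1
  k=1: a=2, p=25, q=2
  k=2: a=5, p=137, q=11
  k=3: a=19, p=2628, q=211
  k=4: a=3, p=8021, q=644

8021/644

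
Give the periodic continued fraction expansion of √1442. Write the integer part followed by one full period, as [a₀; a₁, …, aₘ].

[37; 1, 36, 1, 74]

a₀ = ⌊√1442⌋ = 37.
With m₀=0, d₀=1 and mₖ₊₁ = dₖaₖ − mₖ, dₖ₊₁ = (n − mₖ₊₁²)/dₖ, aₖ₊₁ = ⌊(a₀+mₖ₊₁)/dₖ₊₁⌋:
  k=1: m=37, d=73, a=1
  k=2: m=36, d=2, a=36
  k=3: m=36, d=73, a=1
  k=4: m=37, d=1, a=74
d=1 and a=2a₀=74 at k=4, so the next step gives (m, d) = (37, 73) again — its k=1 value — and the period has length 4.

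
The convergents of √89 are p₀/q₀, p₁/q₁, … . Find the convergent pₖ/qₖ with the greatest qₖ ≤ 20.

66/7

√89 = [9; 2, 3, 3, 2, 18, …] (period length 5).
Convergents:
  p_0/q_0 = 9/1
  p_1/q_1 = 19/2
  p_2/q_2 = 66/7
  p_3/q_3 = 217/23
q_2 = 7 ≤ 20 < 23 = q_3, so the answer is 66/7.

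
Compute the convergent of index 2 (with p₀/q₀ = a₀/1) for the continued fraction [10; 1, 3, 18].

Using pₖ = aₖpₖ₋₁ + pₖ₋₂, qₖ = aₖqₖ₋₁ + qₖ₋₂ (with p₋₁=1, p₋₂=0, q₋₁=0, q₋₂=1):
  k=0: a=10, p=10, q=1
  k=1: a=1, p=11, q=1
  k=2: a=3, p=43, q=4

43/4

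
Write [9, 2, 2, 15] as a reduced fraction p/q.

Fold from the inside: start with 15/1.
  2 + 1/15 = 31/15
  2 + 15/31 = 77/31
  9 + 31/77 = 724/77

724/77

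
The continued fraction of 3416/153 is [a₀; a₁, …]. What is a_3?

1

3416 = 22·153 + 50   →  a_0 = 22
153 = 3·50 + 3   →  a_1 = 3
50 = 16·3 + 2   →  a_2 = 16
3 = 1·2 + 1   →  a_3 = 1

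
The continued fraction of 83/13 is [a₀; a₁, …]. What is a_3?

83 = 6·13 + 5   →  a_0 = 6
13 = 2·5 + 3   →  a_1 = 2
5 = 1·3 + 2   →  a_2 = 1
3 = 1·2 + 1   →  a_3 = 1

1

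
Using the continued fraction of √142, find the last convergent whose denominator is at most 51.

143/12

√142 = [11; 1, 10, 1, 22, …] (period length 4).
Convergents:
  p_0/q_0 = 11/1
  p_1/q_1 = 12/1
  p_2/q_2 = 131/11
  p_3/q_3 = 143/12
  p_4/q_4 = 3277/275
q_3 = 12 ≤ 51 < 275 = q_4, so the answer is 143/12.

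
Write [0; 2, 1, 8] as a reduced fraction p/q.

Fold from the inside: start with 8/1.
  1 + 1/8 = 9/8
  2 + 8/9 = 26/9
  0 + 9/26 = 9/26

9/26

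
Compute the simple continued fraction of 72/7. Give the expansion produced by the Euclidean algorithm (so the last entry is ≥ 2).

[10; 3, 2]

72 = 10·7 + 2
7 = 3·2 + 1
2 = 2·1 + 0  (stop)
So 72/7 = [10; 3, 2].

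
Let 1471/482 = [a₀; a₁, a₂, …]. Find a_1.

19

1471 = 3·482 + 25   →  a_0 = 3
482 = 19·25 + 7   →  a_1 = 19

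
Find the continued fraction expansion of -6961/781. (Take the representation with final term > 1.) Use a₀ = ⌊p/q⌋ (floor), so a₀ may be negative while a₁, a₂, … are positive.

[-9; 11, 2, 16, 2]

-6961 = -9*781 + 68
781 = 11*68 + 33
68 = 2*33 + 2
33 = 16*2 + 1
2 = 2*1 + 0  (stop)
So -6961/781 = [-9; 11, 2, 16, 2].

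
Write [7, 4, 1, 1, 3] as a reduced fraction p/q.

231/32

Fold from the inside: start with 3/1.
  1 + 1/3 = 4/3
  1 + 3/4 = 7/4
  4 + 4/7 = 32/7
  7 + 7/32 = 231/32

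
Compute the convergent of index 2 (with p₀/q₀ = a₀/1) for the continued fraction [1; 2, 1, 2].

4/3

Using pₖ = aₖpₖ₋₁ + pₖ₋₂, qₖ = aₖqₖ₋₁ + qₖ₋₂ (with p₋₁=1, p₋₂=0, q₋₁=0, q₋₂=1):
  k=0: a=1, p=1, q=1
  k=1: a=2, p=3, q=2
  k=2: a=1, p=4, q=3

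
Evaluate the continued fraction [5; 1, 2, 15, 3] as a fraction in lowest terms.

Fold from the inside: start with 3/1.
  15 + 1/3 = 46/3
  2 + 3/46 = 95/46
  1 + 46/95 = 141/95
  5 + 95/141 = 800/141

800/141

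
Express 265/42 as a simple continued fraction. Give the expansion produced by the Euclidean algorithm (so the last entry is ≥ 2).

[6; 3, 4, 3]

265 = 6×42 + 13
42 = 3×13 + 3
13 = 4×3 + 1
3 = 3×1 + 0  (stop)
So 265/42 = [6; 3, 4, 3].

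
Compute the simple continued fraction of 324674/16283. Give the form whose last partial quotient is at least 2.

[19; 1, 15, 1, 1, 17, 9, 3]

324674 = 19×16283 + 15297
16283 = 1×15297 + 986
15297 = 15×986 + 507
986 = 1×507 + 479
507 = 1×479 + 28
479 = 17×28 + 3
28 = 9×3 + 1
3 = 3×1 + 0  (stop)
So 324674/16283 = [19; 1, 15, 1, 1, 17, 9, 3].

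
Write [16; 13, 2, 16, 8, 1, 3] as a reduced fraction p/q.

Using pₖ = aₖpₖ₋₁ + pₖ₋₂ and qₖ = aₖqₖ₋₁ + qₖ₋₂:
  k=0: a=16, p=16, q=1
  k=1: a=13, p=209, q=13
  k=2: a=2, p=434, q=27
  k=3: a=16, p=7153, q=445
  k=4: a=8, p=57658, q=3587
  k=5: a=1, p=64811, q=4032
  k=6: a=3, p=252091, q=15683

252091/15683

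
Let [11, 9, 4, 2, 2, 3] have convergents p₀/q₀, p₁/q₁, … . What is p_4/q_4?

2255/203

Using pₖ = aₖpₖ₋₁ + pₖ₋₂, qₖ = aₖqₖ₋₁ + qₖ₋₂ (with p₋₁=1, p₋₂=0, q₋₁=0, q₋₂=1):
  k=0: a=11, p=11, q=1
  k=1: a=9, p=100, q=9
  k=2: a=4, p=411, q=37
  k=3: a=2, p=922, q=83
  k=4: a=2, p=2255, q=203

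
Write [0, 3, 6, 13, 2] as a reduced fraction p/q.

Using pₖ = aₖpₖ₋₁ + pₖ₋₂ and qₖ = aₖqₖ₋₁ + qₖ₋₂:
  k=0: a=0, p=0, q=1
  k=1: a=3, p=1, q=3
  k=2: a=6, p=6, q=19
  k=3: a=13, p=79, q=250
  k=4: a=2, p=164, q=519

164/519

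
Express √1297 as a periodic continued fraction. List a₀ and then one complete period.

a₀ = ⌊√1297⌋ = 36.

[36; 72]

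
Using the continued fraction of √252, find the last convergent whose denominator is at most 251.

√252 = [15; 1, 6, 1, 30, …] (period length 4).
Convergents:
  p_0/q_0 = 15/1
  p_1/q_1 = 16/1
  p_2/q_2 = 111/7
  p_3/q_3 = 127/8
  p_4/q_4 = 3921/247
  p_5/q_5 = 4048/255
q_4 = 247 ≤ 251 < 255 = q_5, so the answer is 3921/247.

3921/247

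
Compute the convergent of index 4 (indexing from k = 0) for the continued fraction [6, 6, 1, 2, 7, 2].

Using pₖ = aₖpₖ₋₁ + pₖ₋₂, qₖ = aₖqₖ₋₁ + qₖ₋₂ (with p₋₁=1, p₋₂=0, q₋₁=0, q₋₂=1):
  k=0: a=6, p=6, q=1
  k=1: a=6, p=37, q=6
  k=2: a=1, p=43, q=7
  k=3: a=2, p=123, q=20
  k=4: a=7, p=904, q=147

904/147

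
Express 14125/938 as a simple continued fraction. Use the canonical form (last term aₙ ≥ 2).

[15; 17, 18, 3]

14125 = 15*938 + 55
938 = 17*55 + 3
55 = 18*3 + 1
3 = 3*1 + 0  (stop)
So 14125/938 = [15; 17, 18, 3].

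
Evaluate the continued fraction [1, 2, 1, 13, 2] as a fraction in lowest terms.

Fold from the inside: start with 2/1.
  13 + 1/2 = 27/2
  1 + 2/27 = 29/27
  2 + 27/29 = 85/29
  1 + 29/85 = 114/85

114/85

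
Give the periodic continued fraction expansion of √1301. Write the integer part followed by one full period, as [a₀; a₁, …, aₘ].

[36; 14, 2, 2, 2, 2, 14, 72]

a₀ = ⌊√1301⌋ = 36.
With m₀=0, d₀=1 and mₖ₊₁ = dₖaₖ − mₖ, dₖ₊₁ = (n − mₖ₊₁²)/dₖ, aₖ₊₁ = ⌊(a₀+mₖ₊₁)/dₖ₊₁⌋:
  k=1: m=36, d=5, a=14
  k=2: m=34, d=29, a=2
  k=3: m=24, d=25, a=2
  k=4: m=26, d=25, a=2
  k=5: m=24, d=29, a=2
  k=6: m=34, d=5, a=14
  k=7: m=36, d=1, a=72
d=1 and a=2a₀=72 at k=7, so the next step gives (m, d) = (36, 5) again — its k=1 value — and the period has length 7.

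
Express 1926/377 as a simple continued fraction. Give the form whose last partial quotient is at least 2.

1926 = 5×377 + 41
377 = 9×41 + 8
41 = 5×8 + 1
8 = 8×1 + 0  (stop)
So 1926/377 = [5; 9, 5, 8].

[5; 9, 5, 8]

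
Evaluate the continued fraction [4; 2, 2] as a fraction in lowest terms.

22/5

Fold from the inside: start with 2/1.
  2 + 1/2 = 5/2
  4 + 2/5 = 22/5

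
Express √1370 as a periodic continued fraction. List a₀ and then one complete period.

a₀ = ⌊√1370⌋ = 37.
With m₀=0, d₀=1 and mₖ₊₁ = dₖaₖ − mₖ, dₖ₊₁ = (n − mₖ₊₁²)/dₖ, aₖ₊₁ = ⌊(a₀+mₖ₊₁)/dₖ₊₁⌋:
  k=1: m=37, d=1, a=74
d=1 and a=2a₀=74 at k=1, so the next step gives (m, d) = (37, 1) again — its k=1 value — and the period has length 1.

[37; 74]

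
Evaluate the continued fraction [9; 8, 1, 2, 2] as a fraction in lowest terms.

556/61

Fold from the inside: start with 2/1.
  2 + 1/2 = 5/2
  1 + 2/5 = 7/5
  8 + 5/7 = 61/7
  9 + 7/61 = 556/61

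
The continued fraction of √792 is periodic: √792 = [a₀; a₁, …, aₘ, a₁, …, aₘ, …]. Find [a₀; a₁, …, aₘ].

[28; 7, 56]

a₀ = ⌊√792⌋ = 28.
With m₀=0, d₀=1 and mₖ₊₁ = dₖaₖ − mₖ, dₖ₊₁ = (n − mₖ₊₁²)/dₖ, aₖ₊₁ = ⌊(a₀+mₖ₊₁)/dₖ₊₁⌋:
  k=1: m=28, d=8, a=7
  k=2: m=28, d=1, a=56
d=1 and a=2a₀=56 at k=2, so the next step gives (m, d) = (28, 8) again — its k=1 value — and the period has length 2.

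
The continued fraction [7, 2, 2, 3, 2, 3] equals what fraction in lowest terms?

Fold from the inside: start with 3/1.
  2 + 1/3 = 7/3
  3 + 3/7 = 24/7
  2 + 7/24 = 55/24
  2 + 24/55 = 134/55
  7 + 55/134 = 993/134

993/134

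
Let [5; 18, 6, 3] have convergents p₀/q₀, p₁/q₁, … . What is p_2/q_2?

551/109

Using pₖ = aₖpₖ₋₁ + pₖ₋₂, qₖ = aₖqₖ₋₁ + qₖ₋₂ (with p₋₁=1, p₋₂=0, q₋₁=0, q₋₂=1):
  k=0: a=5, p=5, q=1
  k=1: a=18, p=91, q=18
  k=2: a=6, p=551, q=109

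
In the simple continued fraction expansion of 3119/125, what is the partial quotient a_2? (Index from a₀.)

3119 = 24·125 + 119   →  a_0 = 24
125 = 1·119 + 6   →  a_1 = 1
119 = 19·6 + 5   →  a_2 = 19

19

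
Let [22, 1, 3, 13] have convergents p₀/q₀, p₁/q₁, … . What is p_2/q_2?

91/4

Using pₖ = aₖpₖ₋₁ + pₖ₋₂, qₖ = aₖqₖ₋₁ + qₖ₋₂ (with p₋₁=1, p₋₂=0, q₋₁=0, q₋₂=1):
  k=0: a=22, p=22, q=1
  k=1: a=1, p=23, q=1
  k=2: a=3, p=91, q=4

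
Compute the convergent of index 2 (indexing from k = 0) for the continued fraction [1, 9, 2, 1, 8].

21/19

Using pₖ = aₖpₖ₋₁ + pₖ₋₂, qₖ = aₖqₖ₋₁ + qₖ₋₂ (with p₋₁=1, p₋₂=0, q₋₁=0, q₋₂=1):
  k=0: a=1, p=1, q=1
  k=1: a=9, p=10, q=9
  k=2: a=2, p=21, q=19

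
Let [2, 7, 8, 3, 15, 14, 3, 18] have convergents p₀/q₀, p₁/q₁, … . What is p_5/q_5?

82099/38356

Using pₖ = aₖpₖ₋₁ + pₖ₋₂, qₖ = aₖqₖ₋₁ + qₖ₋₂ (with p₋₁=1, p₋₂=0, q₋₁=0, q₋₂=1):
  k=0: a=2, p=2, q=1
  k=1: a=7, p=15, q=7
  k=2: a=8, p=122, q=57
  k=3: a=3, p=381, q=178
  k=4: a=15, p=5837, q=2727
  k=5: a=14, p=82099, q=38356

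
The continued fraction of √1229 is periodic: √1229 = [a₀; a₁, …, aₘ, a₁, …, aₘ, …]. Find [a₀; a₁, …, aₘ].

a₀ = ⌊√1229⌋ = 35.

[35; 17, 1, 1, 17, 70]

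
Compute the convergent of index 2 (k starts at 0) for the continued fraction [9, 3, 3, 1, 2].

93/10

Using pₖ = aₖpₖ₋₁ + pₖ₋₂, qₖ = aₖqₖ₋₁ + qₖ₋₂ (with p₋₁=1, p₋₂=0, q₋₁=0, q₋₂=1):
  k=0: a=9, p=9, q=1
  k=1: a=3, p=28, q=3
  k=2: a=3, p=93, q=10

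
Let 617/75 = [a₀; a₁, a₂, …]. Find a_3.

617 = 8·75 + 17   →  a_0 = 8
75 = 4·17 + 7   →  a_1 = 4
17 = 2·7 + 3   →  a_2 = 2
7 = 2·3 + 1   →  a_3 = 2

2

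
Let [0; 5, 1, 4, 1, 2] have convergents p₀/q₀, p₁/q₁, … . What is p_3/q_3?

Using pₖ = aₖpₖ₋₁ + pₖ₋₂, qₖ = aₖqₖ₋₁ + qₖ₋₂ (with p₋₁=1, p₋₂=0, q₋₁=0, q₋₂=1):
  k=0: a=0, p=0, q=1
  k=1: a=5, p=1, q=5
  k=2: a=1, p=1, q=6
  k=3: a=4, p=5, q=29

5/29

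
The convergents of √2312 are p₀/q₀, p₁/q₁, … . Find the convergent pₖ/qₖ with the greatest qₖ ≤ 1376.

55440/1153

√2312 = [48; 12, 96, …] (period length 2).
Convergents:
  p_0/q_0 = 48/1
  p_1/q_1 = 577/12
  p_2/q_2 = 55440/1153
  p_3/q_3 = 665857/13848
q_2 = 1153 ≤ 1376 < 13848 = q_3, so the answer is 55440/1153.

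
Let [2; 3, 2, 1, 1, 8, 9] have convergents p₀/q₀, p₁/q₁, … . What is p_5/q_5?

335/146

Using pₖ = aₖpₖ₋₁ + pₖ₋₂, qₖ = aₖqₖ₋₁ + qₖ₋₂ (with p₋₁=1, p₋₂=0, q₋₁=0, q₋₂=1):
  k=0: a=2, p=2, q=1
  k=1: a=3, p=7, q=3
  k=2: a=2, p=16, q=7
  k=3: a=1, p=23, q=10
  k=4: a=1, p=39, q=17
  k=5: a=8, p=335, q=146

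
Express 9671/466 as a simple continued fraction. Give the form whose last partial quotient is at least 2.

[20; 1, 3, 19, 6]

9671 = 20×466 + 351
466 = 1×351 + 115
351 = 3×115 + 6
115 = 19×6 + 1
6 = 6×1 + 0  (stop)
So 9671/466 = [20; 1, 3, 19, 6].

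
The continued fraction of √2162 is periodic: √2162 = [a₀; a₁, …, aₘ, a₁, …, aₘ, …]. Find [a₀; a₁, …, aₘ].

[46; 2, 92]

a₀ = ⌊√2162⌋ = 46.
With m₀=0, d₀=1 and mₖ₊₁ = dₖaₖ − mₖ, dₖ₊₁ = (n − mₖ₊₁²)/dₖ, aₖ₊₁ = ⌊(a₀+mₖ₊₁)/dₖ₊₁⌋:
  k=1: m=46, d=46, a=2
  k=2: m=46, d=1, a=92
d=1 and a=2a₀=92 at k=2, so the next step gives (m, d) = (46, 46) again — its k=1 value — and the period has length 2.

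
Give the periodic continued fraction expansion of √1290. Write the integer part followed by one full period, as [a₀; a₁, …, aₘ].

[35; 1, 10, 1, 70]

a₀ = ⌊√1290⌋ = 35.
With m₀=0, d₀=1 and mₖ₊₁ = dₖaₖ − mₖ, dₖ₊₁ = (n − mₖ₊₁²)/dₖ, aₖ₊₁ = ⌊(a₀+mₖ₊₁)/dₖ₊₁⌋:
  k=1: m=35, d=65, a=1
  k=2: m=30, d=6, a=10
  k=3: m=30, d=65, a=1
  k=4: m=35, d=1, a=70
d=1 and a=2a₀=70 at k=4, so the next step gives (m, d) = (35, 65) again — its k=1 value — and the period has length 4.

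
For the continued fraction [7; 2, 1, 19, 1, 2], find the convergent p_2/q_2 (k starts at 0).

22/3

Using pₖ = aₖpₖ₋₁ + pₖ₋₂, qₖ = aₖqₖ₋₁ + qₖ₋₂ (with p₋₁=1, p₋₂=0, q₋₁=0, q₋₂=1):
  k=0: a=7, p=7, q=1
  k=1: a=2, p=15, q=2
  k=2: a=1, p=22, q=3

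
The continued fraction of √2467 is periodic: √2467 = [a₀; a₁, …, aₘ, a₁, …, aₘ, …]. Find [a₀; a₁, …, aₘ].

a₀ = ⌊√2467⌋ = 49.
With m₀=0, d₀=1 and mₖ₊₁ = dₖaₖ − mₖ, dₖ₊₁ = (n − mₖ₊₁²)/dₖ, aₖ₊₁ = ⌊(a₀+mₖ₊₁)/dₖ₊₁⌋:
  k=1: m=49, d=66, a=1
  k=2: m=17, d=33, a=2
  k=3: m=49, d=2, a=49
  k=4: m=49, d=33, a=2
  k=5: m=17, d=66, a=1
  k=6: m=49, d=1, a=98
d=1 and a=2a₀=98 at k=6, so the next step gives (m, d) = (49, 66) again — its k=1 value — and the period has length 6.

[49; 1, 2, 49, 2, 1, 98]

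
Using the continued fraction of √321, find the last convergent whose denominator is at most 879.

7722/431

√321 = [17; 1, 10, 1, 34, …] (period length 4).
Convergents:
  p_0/q_0 = 17/1
  p_1/q_1 = 18/1
  p_2/q_2 = 197/11
  p_3/q_3 = 215/12
  p_4/q_4 = 7507/419
  p_5/q_5 = 7722/431
  p_6/q_6 = 84727/4729
q_5 = 431 ≤ 879 < 4729 = q_6, so the answer is 7722/431.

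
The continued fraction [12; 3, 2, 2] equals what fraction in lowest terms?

Fold from the inside: start with 2/1.
  2 + 1/2 = 5/2
  3 + 2/5 = 17/5
  12 + 5/17 = 209/17

209/17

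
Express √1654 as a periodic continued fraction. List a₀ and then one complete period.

a₀ = ⌊√1654⌋ = 40.
With m₀=0, d₀=1 and mₖ₊₁ = dₖaₖ − mₖ, dₖ₊₁ = (n − mₖ₊₁²)/dₖ, aₖ₊₁ = ⌊(a₀+mₖ₊₁)/dₖ₊₁⌋:
  k=1: m=40, d=54, a=1
  k=2: m=14, d=27, a=2
  k=3: m=40, d=2, a=40
  k=4: m=40, d=27, a=2
  k=5: m=14, d=54, a=1
  k=6: m=40, d=1, a=80
d=1 and a=2a₀=80 at k=6, so the next step gives (m, d) = (40, 54) again — its k=1 value — and the period has length 6.

[40; 1, 2, 40, 2, 1, 80]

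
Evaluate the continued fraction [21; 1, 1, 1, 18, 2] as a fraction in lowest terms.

Using pₖ = aₖpₖ₋₁ + pₖ₋₂ and qₖ = aₖqₖ₋₁ + qₖ₋₂:
  k=0: a=21, p=21, q=1
  k=1: a=1, p=22, q=1
  k=2: a=1, p=43, q=2
  k=3: a=1, p=65, q=3
  k=4: a=18, p=1213, q=56
  k=5: a=2, p=2491, q=115

2491/115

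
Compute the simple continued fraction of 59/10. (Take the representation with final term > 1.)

59 = 5·10 + 9
10 = 1·9 + 1
9 = 9·1 + 0  (stop)
So 59/10 = [5; 1, 9].

[5; 1, 9]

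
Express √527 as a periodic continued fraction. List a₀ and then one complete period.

a₀ = ⌊√527⌋ = 22.
With m₀=0, d₀=1 and mₖ₊₁ = dₖaₖ − mₖ, dₖ₊₁ = (n − mₖ₊₁²)/dₖ, aₖ₊₁ = ⌊(a₀+mₖ₊₁)/dₖ₊₁⌋:
  k=1: m=22, d=43, a=1
  k=2: m=21, d=2, a=21
  k=3: m=21, d=43, a=1
  k=4: m=22, d=1, a=44
d=1 and a=2a₀=44 at k=4, so the next step gives (m, d) = (22, 43) again — its k=1 value — and the period has length 4.

[22; 1, 21, 1, 44]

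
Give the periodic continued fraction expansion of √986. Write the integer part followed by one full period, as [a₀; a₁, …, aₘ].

[31; 2, 2, 62]

a₀ = ⌊√986⌋ = 31.
With m₀=0, d₀=1 and mₖ₊₁ = dₖaₖ − mₖ, dₖ₊₁ = (n − mₖ₊₁²)/dₖ, aₖ₊₁ = ⌊(a₀+mₖ₊₁)/dₖ₊₁⌋:
  k=1: m=31, d=25, a=2
  k=2: m=19, d=25, a=2
  k=3: m=31, d=1, a=62
d=1 and a=2a₀=62 at k=3, so the next step gives (m, d) = (31, 25) again — its k=1 value — and the period has length 3.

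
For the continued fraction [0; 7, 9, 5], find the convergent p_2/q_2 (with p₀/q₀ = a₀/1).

9/64

Using pₖ = aₖpₖ₋₁ + pₖ₋₂, qₖ = aₖqₖ₋₁ + qₖ₋₂ (with p₋₁=1, p₋₂=0, q₋₁=0, q₋₂=1):
  k=0: a=0, p=0, q=1
  k=1: a=7, p=1, q=7
  k=2: a=9, p=9, q=64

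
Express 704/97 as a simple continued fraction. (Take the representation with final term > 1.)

704 = 7·97 + 25
97 = 3·25 + 22
25 = 1·22 + 3
22 = 7·3 + 1
3 = 3·1 + 0  (stop)
So 704/97 = [7; 3, 1, 7, 3].

[7; 3, 1, 7, 3]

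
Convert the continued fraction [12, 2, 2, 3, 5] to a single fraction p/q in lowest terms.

1117/90

Fold from the inside: start with 5/1.
  3 + 1/5 = 16/5
  2 + 5/16 = 37/16
  2 + 16/37 = 90/37
  12 + 37/90 = 1117/90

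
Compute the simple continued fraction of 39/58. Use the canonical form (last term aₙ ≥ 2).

39 = 0×58 + 39
58 = 1×39 + 19
39 = 2×19 + 1
19 = 19×1 + 0  (stop)
So 39/58 = [0; 1, 2, 19].

[0; 1, 2, 19]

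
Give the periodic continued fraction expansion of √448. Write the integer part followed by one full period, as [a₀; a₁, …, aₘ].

a₀ = ⌊√448⌋ = 21.

[21; 6, 42]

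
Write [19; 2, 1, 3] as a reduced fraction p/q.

213/11

Fold from the inside: start with 3/1.
  1 + 1/3 = 4/3
  2 + 3/4 = 11/4
  19 + 4/11 = 213/11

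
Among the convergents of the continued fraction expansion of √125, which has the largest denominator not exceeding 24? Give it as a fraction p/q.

123/11

√125 = [11; 5, 1, 1, 5, 22, …] (period length 5).
Convergents:
  p_0/q_0 = 11/1
  p_1/q_1 = 56/5
  p_2/q_2 = 67/6
  p_3/q_3 = 123/11
  p_4/q_4 = 682/61
q_3 = 11 ≤ 24 < 61 = q_4, so the answer is 123/11.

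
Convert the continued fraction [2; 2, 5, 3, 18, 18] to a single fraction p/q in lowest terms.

Fold from the inside: start with 18/1.
  18 + 1/18 = 325/18
  3 + 18/325 = 993/325
  5 + 325/993 = 5290/993
  2 + 993/5290 = 11573/5290
  2 + 5290/11573 = 28436/11573

28436/11573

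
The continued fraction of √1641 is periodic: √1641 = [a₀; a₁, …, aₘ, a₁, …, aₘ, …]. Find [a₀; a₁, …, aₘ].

a₀ = ⌊√1641⌋ = 40.
With m₀=0, d₀=1 and mₖ₊₁ = dₖaₖ − mₖ, dₖ₊₁ = (n − mₖ₊₁²)/dₖ, aₖ₊₁ = ⌊(a₀+mₖ₊₁)/dₖ₊₁⌋:
  k=1: m=40, d=41, a=1
  k=2: m=1, d=40, a=1
  k=3: m=39, d=3, a=26
  k=4: m=39, d=40, a=1
  k=5: m=1, d=41, a=1
  k=6: m=40, d=1, a=80
d=1 and a=2a₀=80 at k=6, so the next step gives (m, d) = (40, 41) again — its k=1 value — and the period has length 6.

[40; 1, 1, 26, 1, 1, 80]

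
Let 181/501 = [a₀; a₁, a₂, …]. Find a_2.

1

181 = 0·501 + 181   →  a_0 = 0
501 = 2·181 + 139   →  a_1 = 2
181 = 1·139 + 42   →  a_2 = 1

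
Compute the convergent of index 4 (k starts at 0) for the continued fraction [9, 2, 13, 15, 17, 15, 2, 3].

65859/6946

Using pₖ = aₖpₖ₋₁ + pₖ₋₂, qₖ = aₖqₖ₋₁ + qₖ₋₂ (with p₋₁=1, p₋₂=0, q₋₁=0, q₋₂=1):
  k=0: a=9, p=9, q=1
  k=1: a=2, p=19, q=2
  k=2: a=13, p=256, q=27
  k=3: a=15, p=3859, q=407
  k=4: a=17, p=65859, q=6946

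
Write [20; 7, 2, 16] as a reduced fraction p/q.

Using pₖ = aₖpₖ₋₁ + pₖ₋₂ and qₖ = aₖqₖ₋₁ + qₖ₋₂:
  k=0: a=20, p=20, q=1
  k=1: a=7, p=141, q=7
  k=2: a=2, p=302, q=15
  k=3: a=16, p=4973, q=247

4973/247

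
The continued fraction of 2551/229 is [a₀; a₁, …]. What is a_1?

7

2551 = 11·229 + 32   →  a_0 = 11
229 = 7·32 + 5   →  a_1 = 7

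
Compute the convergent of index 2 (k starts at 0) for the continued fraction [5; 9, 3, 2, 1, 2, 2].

Using pₖ = aₖpₖ₋₁ + pₖ₋₂, qₖ = aₖqₖ₋₁ + qₖ₋₂ (with p₋₁=1, p₋₂=0, q₋₁=0, q₋₂=1):
  k=0: a=5, p=5, q=1
  k=1: a=9, p=46, q=9
  k=2: a=3, p=143, q=28

143/28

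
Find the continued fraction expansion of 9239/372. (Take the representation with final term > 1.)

9239 = 24×372 + 311
372 = 1×311 + 61
311 = 5×61 + 6
61 = 10×6 + 1
6 = 6×1 + 0  (stop)
So 9239/372 = [24; 1, 5, 10, 6].

[24; 1, 5, 10, 6]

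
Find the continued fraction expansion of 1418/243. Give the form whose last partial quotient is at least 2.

[5; 1, 5, 13, 3]

1418 = 5*243 + 203
243 = 1*203 + 40
203 = 5*40 + 3
40 = 13*3 + 1
3 = 3*1 + 0  (stop)
So 1418/243 = [5; 1, 5, 13, 3].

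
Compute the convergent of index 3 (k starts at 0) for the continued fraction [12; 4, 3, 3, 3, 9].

526/43

Using pₖ = aₖpₖ₋₁ + pₖ₋₂, qₖ = aₖqₖ₋₁ + qₖ₋₂ (with p₋₁=1, p₋₂=0, q₋₁=0, q₋₂=1):
  k=0: a=12, p=12, q=1
  k=1: a=4, p=49, q=4
  k=2: a=3, p=159, q=13
  k=3: a=3, p=526, q=43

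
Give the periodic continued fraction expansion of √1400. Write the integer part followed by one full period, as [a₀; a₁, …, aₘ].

[37; 2, 2, 2, 74]

a₀ = ⌊√1400⌋ = 37.
With m₀=0, d₀=1 and mₖ₊₁ = dₖaₖ − mₖ, dₖ₊₁ = (n − mₖ₊₁²)/dₖ, aₖ₊₁ = ⌊(a₀+mₖ₊₁)/dₖ₊₁⌋:
  k=1: m=37, d=31, a=2
  k=2: m=25, d=25, a=2
  k=3: m=25, d=31, a=2
  k=4: m=37, d=1, a=74
d=1 and a=2a₀=74 at k=4, so the next step gives (m, d) = (37, 31) again — its k=1 value — and the period has length 4.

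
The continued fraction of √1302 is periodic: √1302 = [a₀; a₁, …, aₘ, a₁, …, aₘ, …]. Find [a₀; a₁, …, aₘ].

a₀ = ⌊√1302⌋ = 36.
With m₀=0, d₀=1 and mₖ₊₁ = dₖaₖ − mₖ, dₖ₊₁ = (n − mₖ₊₁²)/dₖ, aₖ₊₁ = ⌊(a₀+mₖ₊₁)/dₖ₊₁⌋:
  k=1: m=36, d=6, a=12
  k=2: m=36, d=1, a=72
d=1 and a=2a₀=72 at k=2, so the next step gives (m, d) = (36, 6) again — its k=1 value — and the period has length 2.

[36; 12, 72]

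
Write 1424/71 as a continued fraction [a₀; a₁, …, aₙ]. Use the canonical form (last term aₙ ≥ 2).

[20; 17, 1, 3]

1424 = 20*71 + 4
71 = 17*4 + 3
4 = 1*3 + 1
3 = 3*1 + 0  (stop)
So 1424/71 = [20; 17, 1, 3].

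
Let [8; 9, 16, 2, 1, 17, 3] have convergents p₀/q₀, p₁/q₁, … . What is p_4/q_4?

3601/444

Using pₖ = aₖpₖ₋₁ + pₖ₋₂, qₖ = aₖqₖ₋₁ + qₖ₋₂ (with p₋₁=1, p₋₂=0, q₋₁=0, q₋₂=1):
  k=0: a=8, p=8, q=1
  k=1: a=9, p=73, q=9
  k=2: a=16, p=1176, q=145
  k=3: a=2, p=2425, q=299
  k=4: a=1, p=3601, q=444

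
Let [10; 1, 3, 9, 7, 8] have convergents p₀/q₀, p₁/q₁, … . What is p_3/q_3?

Using pₖ = aₖpₖ₋₁ + pₖ₋₂, qₖ = aₖqₖ₋₁ + qₖ₋₂ (with p₋₁=1, p₋₂=0, q₋₁=0, q₋₂=1):
  k=0: a=10, p=10, q=1
  k=1: a=1, p=11, q=1
  k=2: a=3, p=43, q=4
  k=3: a=9, p=398, q=37

398/37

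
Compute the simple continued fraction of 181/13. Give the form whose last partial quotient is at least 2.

181 = 13*13 + 12
13 = 1*12 + 1
12 = 12*1 + 0  (stop)
So 181/13 = [13; 1, 12].

[13; 1, 12]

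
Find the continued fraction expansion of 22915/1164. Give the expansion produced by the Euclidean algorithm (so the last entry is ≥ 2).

[19; 1, 2, 5, 3, 2, 4, 2]

22915 = 19·1164 + 799
1164 = 1·799 + 365
799 = 2·365 + 69
365 = 5·69 + 20
69 = 3·20 + 9
20 = 2·9 + 2
9 = 4·2 + 1
2 = 2·1 + 0  (stop)
So 22915/1164 = [19; 1, 2, 5, 3, 2, 4, 2].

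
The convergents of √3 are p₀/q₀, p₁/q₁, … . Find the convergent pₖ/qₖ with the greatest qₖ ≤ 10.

7/4

√3 = [1; 1, 2, …] (period length 2).
Convergents:
  p_0/q_0 = 1/1
  p_1/q_1 = 2/1
  p_2/q_2 = 5/3
  p_3/q_3 = 7/4
  p_4/q_4 = 19/11
q_3 = 4 ≤ 10 < 11 = q_4, so the answer is 7/4.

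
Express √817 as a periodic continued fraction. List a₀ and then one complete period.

[28; 1, 1, 2, 1, 1, 56]

a₀ = ⌊√817⌋ = 28.
With m₀=0, d₀=1 and mₖ₊₁ = dₖaₖ − mₖ, dₖ₊₁ = (n − mₖ₊₁²)/dₖ, aₖ₊₁ = ⌊(a₀+mₖ₊₁)/dₖ₊₁⌋:
  k=1: m=28, d=33, a=1
  k=2: m=5, d=24, a=1
  k=3: m=19, d=19, a=2
  k=4: m=19, d=24, a=1
  k=5: m=5, d=33, a=1
  k=6: m=28, d=1, a=56
d=1 and a=2a₀=56 at k=6, so the next step gives (m, d) = (28, 33) again — its k=1 value — and the period has length 6.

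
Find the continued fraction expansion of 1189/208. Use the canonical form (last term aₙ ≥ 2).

1189 = 5×208 + 149
208 = 1×149 + 59
149 = 2×59 + 31
59 = 1×31 + 28
31 = 1×28 + 3
28 = 9×3 + 1
3 = 3×1 + 0  (stop)
So 1189/208 = [5; 1, 2, 1, 1, 9, 3].

[5; 1, 2, 1, 1, 9, 3]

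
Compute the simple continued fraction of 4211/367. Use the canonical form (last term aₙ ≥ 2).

[11; 2, 9, 6, 3]

4211 = 11·367 + 174
367 = 2·174 + 19
174 = 9·19 + 3
19 = 6·3 + 1
3 = 3·1 + 0  (stop)
So 4211/367 = [11; 2, 9, 6, 3].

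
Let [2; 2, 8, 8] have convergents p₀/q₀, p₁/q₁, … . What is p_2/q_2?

42/17

Using pₖ = aₖpₖ₋₁ + pₖ₋₂, qₖ = aₖqₖ₋₁ + qₖ₋₂ (with p₋₁=1, p₋₂=0, q₋₁=0, q₋₂=1):
  k=0: a=2, p=2, q=1
  k=1: a=2, p=5, q=2
  k=2: a=8, p=42, q=17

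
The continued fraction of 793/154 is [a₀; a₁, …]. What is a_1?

6

793 = 5·154 + 23   →  a_0 = 5
154 = 6·23 + 16   →  a_1 = 6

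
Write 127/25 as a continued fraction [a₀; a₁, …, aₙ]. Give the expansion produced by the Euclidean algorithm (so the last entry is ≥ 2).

127 = 5×25 + 2
25 = 12×2 + 1
2 = 2×1 + 0  (stop)
So 127/25 = [5; 12, 2].

[5; 12, 2]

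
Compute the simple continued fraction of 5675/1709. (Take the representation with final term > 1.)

5675 = 3*1709 + 548
1709 = 3*548 + 65
548 = 8*65 + 28
65 = 2*28 + 9
28 = 3*9 + 1
9 = 9*1 + 0  (stop)
So 5675/1709 = [3; 3, 8, 2, 3, 9].

[3; 3, 8, 2, 3, 9]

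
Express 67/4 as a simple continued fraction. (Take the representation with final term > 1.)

67 = 16*4 + 3
4 = 1*3 + 1
3 = 3*1 + 0  (stop)
So 67/4 = [16; 1, 3].

[16; 1, 3]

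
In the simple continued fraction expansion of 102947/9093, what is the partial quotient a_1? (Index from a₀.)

102947 = 11·9093 + 2924   →  a_0 = 11
9093 = 3·2924 + 321   →  a_1 = 3

3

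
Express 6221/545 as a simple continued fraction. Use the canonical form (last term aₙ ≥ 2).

[11; 2, 2, 2, 3, 13]

6221 = 11*545 + 226
545 = 2*226 + 93
226 = 2*93 + 40
93 = 2*40 + 13
40 = 3*13 + 1
13 = 13*1 + 0  (stop)
So 6221/545 = [11; 2, 2, 2, 3, 13].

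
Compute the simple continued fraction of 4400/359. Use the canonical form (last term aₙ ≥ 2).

4400 = 12*359 + 92
359 = 3*92 + 83
92 = 1*83 + 9
83 = 9*9 + 2
9 = 4*2 + 1
2 = 2*1 + 0  (stop)
So 4400/359 = [12; 3, 1, 9, 4, 2].

[12; 3, 1, 9, 4, 2]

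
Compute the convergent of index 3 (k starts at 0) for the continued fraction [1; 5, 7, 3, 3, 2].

Using pₖ = aₖpₖ₋₁ + pₖ₋₂, qₖ = aₖqₖ₋₁ + qₖ₋₂ (with p₋₁=1, p₋₂=0, q₋₁=0, q₋₂=1):
  k=0: a=1, p=1, q=1
  k=1: a=5, p=6, q=5
  k=2: a=7, p=43, q=36
  k=3: a=3, p=135, q=113

135/113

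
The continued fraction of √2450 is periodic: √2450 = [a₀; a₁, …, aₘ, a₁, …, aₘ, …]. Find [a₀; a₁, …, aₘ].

[49; 2, 98]

a₀ = ⌊√2450⌋ = 49.
With m₀=0, d₀=1 and mₖ₊₁ = dₖaₖ − mₖ, dₖ₊₁ = (n − mₖ₊₁²)/dₖ, aₖ₊₁ = ⌊(a₀+mₖ₊₁)/dₖ₊₁⌋:
  k=1: m=49, d=49, a=2
  k=2: m=49, d=1, a=98
d=1 and a=2a₀=98 at k=2, so the next step gives (m, d) = (49, 49) again — its k=1 value — and the period has length 2.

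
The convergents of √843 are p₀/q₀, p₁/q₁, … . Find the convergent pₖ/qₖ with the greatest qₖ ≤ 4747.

48865/1683

√843 = [29; 29, 58, …] (period length 2).
Convergents:
  p_0/q_0 = 29/1
  p_1/q_1 = 842/29
  p_2/q_2 = 48865/1683
  p_3/q_3 = 1417927/48836
q_2 = 1683 ≤ 4747 < 48836 = q_3, so the answer is 48865/1683.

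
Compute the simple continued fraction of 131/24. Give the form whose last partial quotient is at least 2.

[5; 2, 5, 2]

131 = 5×24 + 11
24 = 2×11 + 2
11 = 5×2 + 1
2 = 2×1 + 0  (stop)
So 131/24 = [5; 2, 5, 2].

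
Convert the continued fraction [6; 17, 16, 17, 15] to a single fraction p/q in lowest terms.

424969/70143

Fold from the inside: start with 15/1.
  17 + 1/15 = 256/15
  16 + 15/256 = 4111/256
  17 + 256/4111 = 70143/4111
  6 + 4111/70143 = 424969/70143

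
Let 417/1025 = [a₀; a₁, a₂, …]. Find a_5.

5

417 = 0·1025 + 417   →  a_0 = 0
1025 = 2·417 + 191   →  a_1 = 2
417 = 2·191 + 35   →  a_2 = 2
191 = 5·35 + 16   →  a_3 = 5
35 = 2·16 + 3   →  a_4 = 2
16 = 5·3 + 1   →  a_5 = 5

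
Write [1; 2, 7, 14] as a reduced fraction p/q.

311/212

Fold from the inside: start with 14/1.
  7 + 1/14 = 99/14
  2 + 14/99 = 212/99
  1 + 99/212 = 311/212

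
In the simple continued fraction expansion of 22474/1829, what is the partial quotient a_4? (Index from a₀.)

22474 = 12·1829 + 526   →  a_0 = 12
1829 = 3·526 + 251   →  a_1 = 3
526 = 2·251 + 24   →  a_2 = 2
251 = 10·24 + 11   →  a_3 = 10
24 = 2·11 + 2   →  a_4 = 2

2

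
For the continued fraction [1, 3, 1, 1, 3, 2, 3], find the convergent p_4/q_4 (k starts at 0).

32/25

Using pₖ = aₖpₖ₋₁ + pₖ₋₂, qₖ = aₖqₖ₋₁ + qₖ₋₂ (with p₋₁=1, p₋₂=0, q₋₁=0, q₋₂=1):
  k=0: a=1, p=1, q=1
  k=1: a=3, p=4, q=3
  k=2: a=1, p=5, q=4
  k=3: a=1, p=9, q=7
  k=4: a=3, p=32, q=25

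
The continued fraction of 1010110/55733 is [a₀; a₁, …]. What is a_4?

15

1010110 = 18·55733 + 6916   →  a_0 = 18
55733 = 8·6916 + 405   →  a_1 = 8
6916 = 17·405 + 31   →  a_2 = 17
405 = 13·31 + 2   →  a_3 = 13
31 = 15·2 + 1   →  a_4 = 15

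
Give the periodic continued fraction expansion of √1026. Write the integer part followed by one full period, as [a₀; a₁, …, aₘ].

[32; 32, 64]

a₀ = ⌊√1026⌋ = 32.
With m₀=0, d₀=1 and mₖ₊₁ = dₖaₖ − mₖ, dₖ₊₁ = (n − mₖ₊₁²)/dₖ, aₖ₊₁ = ⌊(a₀+mₖ₊₁)/dₖ₊₁⌋:
  k=1: m=32, d=2, a=32
  k=2: m=32, d=1, a=64
d=1 and a=2a₀=64 at k=2, so the next step gives (m, d) = (32, 2) again — its k=1 value — and the period has length 2.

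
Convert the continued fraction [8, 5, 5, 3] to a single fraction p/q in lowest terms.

680/83

Using pₖ = aₖpₖ₋₁ + pₖ₋₂ and qₖ = aₖqₖ₋₁ + qₖ₋₂:
  k=0: a=8, p=8, q=1
  k=1: a=5, p=41, q=5
  k=2: a=5, p=213, q=26
  k=3: a=3, p=680, q=83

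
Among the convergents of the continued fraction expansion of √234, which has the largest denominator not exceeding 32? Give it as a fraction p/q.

√234 = [15; 3, 2, 1, 2, 1, 2, 3, 30, …] (period length 8).
Convergents:
  p_0/q_0 = 15/1
  p_1/q_1 = 46/3
  p_2/q_2 = 107/7
  p_3/q_3 = 153/10
  p_4/q_4 = 413/27
  p_5/q_5 = 566/37
q_4 = 27 ≤ 32 < 37 = q_5, so the answer is 413/27.

413/27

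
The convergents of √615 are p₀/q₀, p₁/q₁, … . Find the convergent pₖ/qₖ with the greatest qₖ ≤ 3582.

30751/1240

√615 = [24; 1, 3, 1, 48, …] (period length 4).
Convergents:
  p_0/q_0 = 24/1
  p_1/q_1 = 25/1
  p_2/q_2 = 99/4
  p_3/q_3 = 124/5
  p_4/q_4 = 6051/244
  p_5/q_5 = 6175/249
  p_6/q_6 = 24576/991
  p_7/q_7 = 30751/1240
  p_8/q_8 = 1500624/60511
q_7 = 1240 ≤ 3582 < 60511 = q_8, so the answer is 30751/1240.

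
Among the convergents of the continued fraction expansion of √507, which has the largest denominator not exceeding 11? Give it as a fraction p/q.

√507 = [22; 1, 1, 14, 1, 1, 44, …] (period length 6).
Convergents:
  p_0/q_0 = 22/1
  p_1/q_1 = 23/1
  p_2/q_2 = 45/2
  p_3/q_3 = 653/29
q_2 = 2 ≤ 11 < 29 = q_3, so the answer is 45/2.

45/2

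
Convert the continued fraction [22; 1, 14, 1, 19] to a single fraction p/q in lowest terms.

7317/319

Fold from the inside: start with 19/1.
  1 + 1/19 = 20/19
  14 + 19/20 = 299/20
  1 + 20/299 = 319/299
  22 + 299/319 = 7317/319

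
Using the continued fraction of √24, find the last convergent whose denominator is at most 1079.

4801/980

√24 = [4; 1, 8, …] (period length 2).
Convergents:
  p_0/q_0 = 4/1
  p_1/q_1 = 5/1
  p_2/q_2 = 44/9
  p_3/q_3 = 49/10
  p_4/q_4 = 436/89
  p_5/q_5 = 485/99
  p_6/q_6 = 4316/881
  p_7/q_7 = 4801/980
  p_8/q_8 = 42724/8721
q_7 = 980 ≤ 1079 < 8721 = q_8, so the answer is 4801/980.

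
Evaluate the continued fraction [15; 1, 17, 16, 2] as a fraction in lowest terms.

9503/596

Using pₖ = aₖpₖ₋₁ + pₖ₋₂ and qₖ = aₖqₖ₋₁ + qₖ₋₂:
  k=0: a=15, p=15, q=1
  k=1: a=1, p=16, q=1
  k=2: a=17, p=287, q=18
  k=3: a=16, p=4608, q=289
  k=4: a=2, p=9503, q=596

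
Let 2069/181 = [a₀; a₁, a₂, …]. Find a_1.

2

2069 = 11·181 + 78   →  a_0 = 11
181 = 2·78 + 25   →  a_1 = 2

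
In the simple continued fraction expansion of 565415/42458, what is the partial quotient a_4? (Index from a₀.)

19

565415 = 13·42458 + 13461   →  a_0 = 13
42458 = 3·13461 + 2075   →  a_1 = 3
13461 = 6·2075 + 1011   →  a_2 = 6
2075 = 2·1011 + 53   →  a_3 = 2
1011 = 19·53 + 4   →  a_4 = 19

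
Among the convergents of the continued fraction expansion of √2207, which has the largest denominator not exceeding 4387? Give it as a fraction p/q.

√2207 = [46; 1, 45, 1, 92, …] (period length 4).
Convergents:
  p_0/q_0 = 46/1
  p_1/q_1 = 47/1
  p_2/q_2 = 2161/46
  p_3/q_3 = 2208/47
  p_4/q_4 = 205297/4370
  p_5/q_5 = 207505/4417
q_4 = 4370 ≤ 4387 < 4417 = q_5, so the answer is 205297/4370.

205297/4370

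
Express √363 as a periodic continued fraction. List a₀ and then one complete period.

a₀ = ⌊√363⌋ = 19.
With m₀=0, d₀=1 and mₖ₊₁ = dₖaₖ − mₖ, dₖ₊₁ = (n − mₖ₊₁²)/dₖ, aₖ₊₁ = ⌊(a₀+mₖ₊₁)/dₖ₊₁⌋:
  k=1: m=19, d=2, a=19
  k=2: m=19, d=1, a=38
d=1 and a=2a₀=38 at k=2, so the next step gives (m, d) = (19, 2) again — its k=1 value — and the period has length 2.

[19; 19, 38]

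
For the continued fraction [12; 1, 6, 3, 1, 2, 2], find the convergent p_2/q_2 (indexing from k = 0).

90/7

Using pₖ = aₖpₖ₋₁ + pₖ₋₂, qₖ = aₖqₖ₋₁ + qₖ₋₂ (with p₋₁=1, p₋₂=0, q₋₁=0, q₋₂=1):
  k=0: a=12, p=12, q=1
  k=1: a=1, p=13, q=1
  k=2: a=6, p=90, q=7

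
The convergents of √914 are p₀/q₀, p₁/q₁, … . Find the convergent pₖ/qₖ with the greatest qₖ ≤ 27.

√914 = [30; 4, 3, 3, 4, 60, …] (period length 5).
Convergents:
  p_0/q_0 = 30/1
  p_1/q_1 = 121/4
  p_2/q_2 = 393/13
  p_3/q_3 = 1300/43
q_2 = 13 ≤ 27 < 43 = q_3, so the answer is 393/13.

393/13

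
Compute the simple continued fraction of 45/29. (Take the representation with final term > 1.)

[1; 1, 1, 4, 3]

45 = 1×29 + 16
29 = 1×16 + 13
16 = 1×13 + 3
13 = 4×3 + 1
3 = 3×1 + 0  (stop)
So 45/29 = [1; 1, 1, 4, 3].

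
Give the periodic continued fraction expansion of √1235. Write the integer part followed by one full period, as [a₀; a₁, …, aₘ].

[35; 7, 70]

a₀ = ⌊√1235⌋ = 35.
With m₀=0, d₀=1 and mₖ₊₁ = dₖaₖ − mₖ, dₖ₊₁ = (n − mₖ₊₁²)/dₖ, aₖ₊₁ = ⌊(a₀+mₖ₊₁)/dₖ₊₁⌋:
  k=1: m=35, d=10, a=7
  k=2: m=35, d=1, a=70
d=1 and a=2a₀=70 at k=2, so the next step gives (m, d) = (35, 10) again — its k=1 value — and the period has length 2.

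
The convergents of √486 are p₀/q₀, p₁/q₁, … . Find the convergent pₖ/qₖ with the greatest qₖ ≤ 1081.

21362/969

√486 = [22; 22, 44, …] (period length 2).
Convergents:
  p_0/q_0 = 22/1
  p_1/q_1 = 485/22
  p_2/q_2 = 21362/969
  p_3/q_3 = 470449/21340
q_2 = 969 ≤ 1081 < 21340 = q_3, so the answer is 21362/969.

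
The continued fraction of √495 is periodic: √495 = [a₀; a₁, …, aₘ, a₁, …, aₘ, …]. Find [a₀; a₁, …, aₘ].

a₀ = ⌊√495⌋ = 22.

[22; 4, 44]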